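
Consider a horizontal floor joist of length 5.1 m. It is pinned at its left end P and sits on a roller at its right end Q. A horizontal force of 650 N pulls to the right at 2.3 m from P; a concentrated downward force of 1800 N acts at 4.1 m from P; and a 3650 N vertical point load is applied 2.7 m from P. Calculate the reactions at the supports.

Moments about P: Q_y·5.1 − 1800·4.1 − 3650·2.7 = 0 → Q_y = 17235/5.1 = 3379.41 ≈ 3379 N.
ΣF_y = 0: P_y + 3379.41 − 1800 − 3650 = 0 → P_y = 2071 N.
ΣF_x = 0: P_x + 650 = 0 → P_x = -650.0 N.

P_x = -650.0 N, P_y = 2071 N, Q_y = 3379 N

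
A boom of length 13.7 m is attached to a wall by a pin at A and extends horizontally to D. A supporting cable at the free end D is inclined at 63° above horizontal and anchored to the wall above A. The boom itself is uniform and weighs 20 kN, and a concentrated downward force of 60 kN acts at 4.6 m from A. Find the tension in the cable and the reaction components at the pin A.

T = 33.83 kN, A_x = 15.36 kN, A_y = 49.85 kN

ΣM about A: T·sin63°·13.7 − 20·6.85 − 60·4.6 = 0 → T = 413/(13.7·0.891007) = 33.8336 ≈ 33.83 kN.
ΣF_x = 0: A_x − T·cos63° = 0 → A_x = 33.8336 × 0.45399 = 15.36 kN.
ΣF_y = 0: A_y + T·sin63° − 20 − 60 = 0 → A_y = 80 − 33.8336 × 0.891007 = 49.85 kN.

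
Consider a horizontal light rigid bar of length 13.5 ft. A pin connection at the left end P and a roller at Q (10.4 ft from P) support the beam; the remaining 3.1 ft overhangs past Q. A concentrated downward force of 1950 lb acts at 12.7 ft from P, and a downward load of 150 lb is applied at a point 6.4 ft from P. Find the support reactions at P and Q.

Taking moments about P: Q_y·10.4 − 1950·12.7 − 150·6.4 = 0 → Q_y = 25725/10.4 = 2473.56 ≈ 2474 lb.
ΣF_y = 0: P_y + 2473.56 − 1950 − 150 = 0 → P_y = -373.6 lb.
ΣF_x = 0: no horizontal applied forces, so P_x = 0.

P_x = 0, P_y = -373.6 lb, Q_y = 2474 lb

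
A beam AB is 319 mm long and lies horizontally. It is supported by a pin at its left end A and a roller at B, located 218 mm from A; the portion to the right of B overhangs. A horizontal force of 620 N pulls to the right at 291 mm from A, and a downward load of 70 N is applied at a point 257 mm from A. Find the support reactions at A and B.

ΣM about A: B_y·218 − 70·257 = 0 → B_y = 17990/218 = 82.5229 ≈ 82.52 N.
ΣF_y = 0: A_y + 82.5229 − 70 = 0 → A_y = -12.52 N.
ΣF_x = 0: A_x + 620 = 0 → A_x = -620.0 N.

A_x = -620.0 N, A_y = -12.52 N, B_y = 82.52 N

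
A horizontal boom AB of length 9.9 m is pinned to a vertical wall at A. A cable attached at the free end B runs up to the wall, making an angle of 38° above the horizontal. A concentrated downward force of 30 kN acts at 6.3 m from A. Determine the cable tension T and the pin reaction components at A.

ΣM about A: T·sin38°·9.9 − 30·6.3 = 0 → T = 189/(9.9·0.615661) = 31.0088 ≈ 31.01 kN.
ΣF_x = 0: A_x − T·cos38° = 0 → A_x = 31.0088 × 0.788011 = 24.44 kN.
ΣF_y = 0: A_y + T·sin38° − 30 = 0 → A_y = 30 − 31.0088 × 0.615661 = 10.91 kN.

T = 31.01 kN, A_x = 24.44 kN, A_y = 10.91 kN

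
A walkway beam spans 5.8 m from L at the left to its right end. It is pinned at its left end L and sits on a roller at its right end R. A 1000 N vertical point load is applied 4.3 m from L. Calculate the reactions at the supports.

Moments about L: R_y·5.8 − 1000·4.3 = 0 → R_y = 4300/5.8 = 741.379 ≈ 741.4 N.
ΣF_y = 0: L_y + 741.379 − 1000 = 0 → L_y = 258.6 N.
ΣF_x = 0: no horizontal applied forces, so L_x = 0.

L_x = 0, L_y = 258.6 N, R_y = 741.4 N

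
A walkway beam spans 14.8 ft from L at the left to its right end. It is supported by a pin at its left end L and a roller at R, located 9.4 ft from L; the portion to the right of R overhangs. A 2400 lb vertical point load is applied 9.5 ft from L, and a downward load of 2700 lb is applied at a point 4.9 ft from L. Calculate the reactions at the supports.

Taking moments about L: R_y·9.4 − 2400·9.5 − 2700·4.9 = 0 → R_y = 36030/9.4 = 3832.98 ≈ 3833 lb.
ΣF_y = 0: L_y + 3832.98 − 2400 − 2700 = 0 → L_y = 1267 lb.
ΣF_x = 0: no horizontal applied forces, so L_x = 0.

L_x = 0, L_y = 1267 lb, R_y = 3833 lb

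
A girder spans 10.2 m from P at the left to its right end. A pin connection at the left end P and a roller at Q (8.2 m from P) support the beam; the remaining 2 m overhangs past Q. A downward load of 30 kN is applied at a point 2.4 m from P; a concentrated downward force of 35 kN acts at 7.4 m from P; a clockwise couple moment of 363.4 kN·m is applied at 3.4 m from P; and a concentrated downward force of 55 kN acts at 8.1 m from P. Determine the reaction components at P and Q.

P_x = 0, P_y = -19.01 kN, Q_y = 139.0 kN

Moments about P: Q_y·8.2 − 30·2.4 − 35·7.4 − 363.4 − 55·8.1 = 0 → Q_y = 1139.9/8.2 = 139.012 ≈ 139.0 kN.
ΣF_y = 0: P_y + 139.012 − 30 − 35 − 55 = 0 → P_y = -19.01 kN.
ΣF_x = 0: no horizontal applied forces, so P_x = 0.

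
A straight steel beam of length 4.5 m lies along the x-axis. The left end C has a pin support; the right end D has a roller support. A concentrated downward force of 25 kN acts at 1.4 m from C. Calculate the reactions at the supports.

C_x = 0, C_y = 17.22 kN, D_y = 7.778 kN

ΣM about C: D_y·4.5 − 25·1.4 = 0 → D_y = 35/4.5 = 7.77778 ≈ 7.778 kN.
ΣF_y = 0: C_y + 7.77778 − 25 = 0 → C_y = 17.22 kN.
ΣF_x = 0: no horizontal applied forces, so C_x = 0.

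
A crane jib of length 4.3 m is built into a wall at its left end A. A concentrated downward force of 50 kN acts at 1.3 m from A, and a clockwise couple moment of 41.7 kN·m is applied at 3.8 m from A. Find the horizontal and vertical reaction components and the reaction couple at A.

ΣF_x = 0: A_x = 0.
ΣF_y = 0: A_y − 50 = 0 → A_y = 50.00 kN.
ΣM about A: M_A − 50·1.3 − 41.7 = 0 → M_A = 106.7 kN·m.

A_x = 0, A_y = 50.00 kN, M_A = 106.7 kN·m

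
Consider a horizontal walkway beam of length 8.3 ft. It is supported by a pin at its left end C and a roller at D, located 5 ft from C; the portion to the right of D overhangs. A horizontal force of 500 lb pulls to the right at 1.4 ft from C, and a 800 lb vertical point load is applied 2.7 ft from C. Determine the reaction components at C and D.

Taking moments about C: D_y·5 − 800·2.7 = 0 → D_y = 2160/5 = 432.0 lb.
ΣF_y = 0: C_y + 432 − 800 = 0 → C_y = 368.0 lb.
ΣF_x = 0: C_x + 500 = 0 → C_x = -500.0 lb.

C_x = -500.0 lb, C_y = 368.0 lb, D_y = 432.0 lb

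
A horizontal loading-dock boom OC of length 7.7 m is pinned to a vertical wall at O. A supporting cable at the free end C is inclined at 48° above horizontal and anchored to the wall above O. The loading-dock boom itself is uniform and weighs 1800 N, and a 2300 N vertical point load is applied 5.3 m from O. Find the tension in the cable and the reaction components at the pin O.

T = 3341 N, O_x = 2236 N, O_y = 1617 N

ΣM about O: T·sin48°·7.7 − 1800·3.85 − 2300·5.3 = 0 → T = 19120/(7.7·0.743145) = 3341.36 ≈ 3341 N.
ΣF_x = 0: O_x − T·cos48° = 0 → O_x = 3341.36 × 0.669131 = 2236 N.
ΣF_y = 0: O_y + T·sin48° − 1800 − 2300 = 0 → O_y = 4100 − 3341.36 × 0.743145 = 1617 N.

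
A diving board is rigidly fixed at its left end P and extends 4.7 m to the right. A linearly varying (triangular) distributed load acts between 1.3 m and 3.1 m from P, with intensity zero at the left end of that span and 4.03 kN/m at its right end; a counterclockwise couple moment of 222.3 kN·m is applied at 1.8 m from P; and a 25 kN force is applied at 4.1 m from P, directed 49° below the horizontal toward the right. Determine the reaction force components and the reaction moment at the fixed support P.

P_x = -16.40 kN, P_y = 22.49 kN, M_P = -135.9 kN·m

Resultant of the triangular load: ½ × 4.03 × 1.8 = 3.627 kN, acting at 2.5 m from P (one-third of the span from the peak).
ΣF_x = 0: P_x + 25·cos49° = 0 → P_x = -16.40 kN.
ΣF_y = 0: P_y − ½·4.03·1.8 − 25·sin49° = 0 → P_y = 22.49 kN.
ΣM about P: M_P − (½·4.03·1.8)·2.5 + 222.3 − 25·sin49°·4.1 = 0 → M_P = -135.9 kN·m.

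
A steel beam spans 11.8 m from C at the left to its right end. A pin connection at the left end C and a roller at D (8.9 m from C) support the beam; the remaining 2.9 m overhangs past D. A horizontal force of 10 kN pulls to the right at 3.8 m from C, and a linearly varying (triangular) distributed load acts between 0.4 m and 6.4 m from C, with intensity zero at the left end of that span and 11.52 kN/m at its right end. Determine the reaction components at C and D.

Resultant of the triangular load: ½ × 11.52 × 6 = 34.56 kN, acting at 4.4 m from C (one-third of the span from the peak).
ΣM about C: D_y·8.9 − (½·11.52·6)·4.4 = 0 → D_y = 152.064/8.9 = 17.0858 ≈ 17.09 kN.
ΣF_y = 0: C_y + 17.0858 − ½·11.52·6 = 0 → C_y = 17.47 kN.
ΣF_x = 0: C_x + 10 = 0 → C_x = -10.00 kN.

C_x = -10.00 kN, C_y = 17.47 kN, D_y = 17.09 kN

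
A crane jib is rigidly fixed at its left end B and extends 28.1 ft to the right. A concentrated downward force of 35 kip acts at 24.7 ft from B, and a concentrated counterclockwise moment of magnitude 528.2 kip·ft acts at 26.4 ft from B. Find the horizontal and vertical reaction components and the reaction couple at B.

B_x = 0, B_y = 35.00 kip, M_B = 336.3 kip·ft

ΣF_x = 0: B_x = 0.
ΣF_y = 0: B_y − 35 = 0 → B_y = 35.00 kip.
ΣM about B: M_B − 35·24.7 + 528.2 = 0 → M_B = 336.3 kip·ft.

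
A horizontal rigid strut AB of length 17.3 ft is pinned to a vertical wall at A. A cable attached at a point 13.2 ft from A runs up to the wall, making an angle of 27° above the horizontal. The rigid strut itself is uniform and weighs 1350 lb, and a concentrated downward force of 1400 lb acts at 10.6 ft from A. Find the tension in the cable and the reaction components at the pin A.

ΣM about A: T·sin27°·13.2 − 1350·8.65 − 1400·10.6 = 0 → T = 26517.5/(13.2·0.45399) = 4424.99 ≈ 4425 lb.
ΣF_x = 0: A_x − T·cos27° = 0 → A_x = 4424.99 × 0.891007 = 3943 lb.
ΣF_y = 0: A_y + T·sin27° − 1350 − 1400 = 0 → A_y = 2750 − 4424.99 × 0.45399 = 741.1 lb.

T = 4425 lb, A_x = 3943 lb, A_y = 741.1 lb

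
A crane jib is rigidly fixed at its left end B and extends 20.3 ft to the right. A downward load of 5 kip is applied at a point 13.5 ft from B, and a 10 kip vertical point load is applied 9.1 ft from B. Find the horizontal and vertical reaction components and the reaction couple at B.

B_x = 0, B_y = 15.00 kip, M_B = 158.5 kip·ft

ΣF_x = 0: B_x = 0.
ΣF_y = 0: B_y − 5 − 10 = 0 → B_y = 15.00 kip.
ΣM about B: M_B − 5·13.5 − 10·9.1 = 0 → M_B = 158.5 kip·ft.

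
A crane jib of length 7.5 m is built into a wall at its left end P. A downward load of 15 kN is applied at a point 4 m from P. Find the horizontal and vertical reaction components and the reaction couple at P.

ΣF_x = 0: P_x = 0.
ΣF_y = 0: P_y − 15 = 0 → P_y = 15.00 kN.
ΣM about P: M_P − 15·4 = 0 → M_P = 60.00 kN·m.

P_x = 0, P_y = 15.00 kN, M_P = 60.00 kN·m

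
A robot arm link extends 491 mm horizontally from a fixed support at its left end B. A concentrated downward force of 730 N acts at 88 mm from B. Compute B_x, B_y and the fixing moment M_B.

ΣF_x = 0: B_x = 0.
ΣF_y = 0: B_y − 730 = 0 → B_y = 730.0 N.
ΣM about B: M_B − 730·88 = 0 → M_B = 64240 N·mm.

B_x = 0, B_y = 730.0 N, M_B = 64240 N·mm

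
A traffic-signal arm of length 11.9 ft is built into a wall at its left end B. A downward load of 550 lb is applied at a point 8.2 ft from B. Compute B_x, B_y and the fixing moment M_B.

B_x = 0, B_y = 550.0 lb, M_B = 4510 lb·ft

ΣF_x = 0: B_x = 0.
ΣF_y = 0: B_y − 550 = 0 → B_y = 550.0 lb.
ΣM about B: M_B − 550·8.2 = 0 → M_B = 4510 lb·ft.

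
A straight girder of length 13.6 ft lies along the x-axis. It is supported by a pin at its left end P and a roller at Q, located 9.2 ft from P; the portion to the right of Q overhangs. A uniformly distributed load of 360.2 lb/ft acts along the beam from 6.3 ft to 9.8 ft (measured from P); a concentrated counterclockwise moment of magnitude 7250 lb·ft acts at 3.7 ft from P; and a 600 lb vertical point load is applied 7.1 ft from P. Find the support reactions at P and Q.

Resultant of the distributed load: 360.2 × 3.5 = 1260.7 lb at 8.05 ft from P.
ΣM about P: Q_y·9.2 − (360.2·3.5)·8.05 + 7250 − 600·7.1 = 0 → Q_y = 7158.635/9.2 = 778.113 ≈ 778.1 lb.
ΣF_y = 0: P_y + 778.113 − 360.2·3.5 − 600 = 0 → P_y = 1083 lb.
ΣF_x = 0: no horizontal applied forces, so P_x = 0.

P_x = 0, P_y = 1083 lb, Q_y = 778.1 lb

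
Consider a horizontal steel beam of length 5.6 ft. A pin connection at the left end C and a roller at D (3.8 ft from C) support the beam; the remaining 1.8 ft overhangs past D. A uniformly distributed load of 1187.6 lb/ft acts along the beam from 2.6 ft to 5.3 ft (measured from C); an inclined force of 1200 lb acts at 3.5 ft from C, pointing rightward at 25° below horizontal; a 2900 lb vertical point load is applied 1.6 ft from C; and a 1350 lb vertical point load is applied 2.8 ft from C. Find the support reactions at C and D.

Resultant of the distributed load: 1187.6 × 2.7 = 3206.52 lb at 3.95 ft from C.
Moments about C: D_y·3.8 − (1187.6·2.7)·3.95 − 1200·sin25°·3.5 − 2900·1.6 − 1350·2.8 = 0 → D_y = 22860.8/3.8 = 6016 lb.
ΣF_y = 0: C_y + 6016 − 1187.6·2.7 − 1200·sin25° − 2900 − 1350 = 0 → C_y = 1948 lb.
ΣF_x = 0: C_x + 1200·cos25° = 0 → C_x = -1088 lb.

C_x = -1088 lb, C_y = 1948 lb, D_y = 6016 lb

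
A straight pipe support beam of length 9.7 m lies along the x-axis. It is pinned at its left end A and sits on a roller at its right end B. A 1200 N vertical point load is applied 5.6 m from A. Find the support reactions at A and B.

A_x = 0, A_y = 507.2 N, B_y = 692.8 N

ΣM about A: B_y·9.7 − 1200·5.6 = 0 → B_y = 6720/9.7 = 692.784 ≈ 692.8 N.
ΣF_y = 0: A_y + 692.784 − 1200 = 0 → A_y = 507.2 N.
ΣF_x = 0: no horizontal applied forces, so A_x = 0.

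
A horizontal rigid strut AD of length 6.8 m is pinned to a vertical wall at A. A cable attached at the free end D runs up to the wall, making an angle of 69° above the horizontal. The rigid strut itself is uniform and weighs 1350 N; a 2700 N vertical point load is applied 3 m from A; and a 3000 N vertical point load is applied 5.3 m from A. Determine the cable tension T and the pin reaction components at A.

ΣM about A: T·sin69°·6.8 − 1350·3.4 − 2700·3 − 3000·5.3 = 0 → T = 28590/(6.8·0.93358) = 4503.54 ≈ 4504 N.
ΣF_x = 0: A_x − T·cos69° = 0 → A_x = 4503.54 × 0.358368 = 1614 N.
ΣF_y = 0: A_y + T·sin69° − 1350 − 2700 − 3000 = 0 → A_y = 7050 − 4503.54 × 0.93358 = 2846 N.

T = 4504 N, A_x = 1614 N, A_y = 2846 N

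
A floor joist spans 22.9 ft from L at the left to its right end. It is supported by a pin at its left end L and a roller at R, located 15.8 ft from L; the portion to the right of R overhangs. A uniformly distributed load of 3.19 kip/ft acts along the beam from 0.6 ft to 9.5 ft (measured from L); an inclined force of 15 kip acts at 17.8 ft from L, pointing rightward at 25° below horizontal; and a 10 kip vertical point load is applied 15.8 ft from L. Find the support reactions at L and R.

L_x = -13.59 kip, L_y = 18.51 kip, R_y = 26.22 kip

Resultant of the distributed load: 3.19 × 8.9 = 28.391 kip at 5.05 ft from L.
ΣM about L: R_y·15.8 − (3.19·8.9)·5.05 − 15·sin25°·17.8 − 10·15.8 = 0 → R_y = 414.214/15.8 = 26.2161 ≈ 26.22 kip.
ΣF_y = 0: L_y + 26.2161 − 3.19·8.9 − 15·sin25° − 10 = 0 → L_y = 18.51 kip.
ΣF_x = 0: L_x + 15·cos25° = 0 → L_x = -13.59 kip.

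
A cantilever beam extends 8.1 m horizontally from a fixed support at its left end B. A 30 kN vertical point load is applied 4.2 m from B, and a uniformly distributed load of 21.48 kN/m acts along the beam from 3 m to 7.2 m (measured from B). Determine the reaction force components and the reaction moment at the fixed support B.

B_x = 0, B_y = 120.2 kN, M_B = 586.1 kN·m

Resultant of the distributed load: 21.48 × 4.2 = 90.216 kN at 5.1 m from B.
ΣF_x = 0: B_x = 0.
ΣF_y = 0: B_y − 30 − 21.48·4.2 = 0 → B_y = 120.2 kN.
ΣM about B: M_B − 30·4.2 − (21.48·4.2)·5.1 = 0 → M_B = 586.1 kN·m.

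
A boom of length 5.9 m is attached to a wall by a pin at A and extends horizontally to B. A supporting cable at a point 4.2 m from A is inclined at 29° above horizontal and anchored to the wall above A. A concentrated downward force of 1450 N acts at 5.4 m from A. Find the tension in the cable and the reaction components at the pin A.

T = 3845 N, A_x = 3363 N, A_y = -414.3 N

ΣM about A: T·sin29°·4.2 − 1450·5.4 = 0 → T = 7830/(4.2·0.48481) = 3845.39 ≈ 3845 N.
ΣF_x = 0: A_x − T·cos29° = 0 → A_x = 3845.39 × 0.87462 = 3363 N.
ΣF_y = 0: A_y + T·sin29° − 1450 = 0 → A_y = 1450 − 3845.39 × 0.48481 = -414.3 N.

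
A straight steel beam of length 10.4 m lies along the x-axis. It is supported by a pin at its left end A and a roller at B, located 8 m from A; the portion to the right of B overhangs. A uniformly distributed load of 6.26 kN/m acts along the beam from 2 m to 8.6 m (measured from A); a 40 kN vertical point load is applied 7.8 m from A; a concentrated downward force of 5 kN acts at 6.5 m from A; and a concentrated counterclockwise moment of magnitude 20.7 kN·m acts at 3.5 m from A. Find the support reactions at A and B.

Resultant of the distributed load: 6.26 × 6.6 = 41.316 kN at 5.3 m from A.
Moments about A: B_y·8 − (6.26·6.6)·5.3 − 40·7.8 − 5·6.5 + 20.7 = 0 → B_y = 542.7748/8 = 67.8469 ≈ 67.85 kN.
ΣF_y = 0: A_y + 67.8469 − 6.26·6.6 − 40 − 5 = 0 → A_y = 18.47 kN.
ΣF_x = 0: no horizontal applied forces, so A_x = 0.

A_x = 0, A_y = 18.47 kN, B_y = 67.85 kN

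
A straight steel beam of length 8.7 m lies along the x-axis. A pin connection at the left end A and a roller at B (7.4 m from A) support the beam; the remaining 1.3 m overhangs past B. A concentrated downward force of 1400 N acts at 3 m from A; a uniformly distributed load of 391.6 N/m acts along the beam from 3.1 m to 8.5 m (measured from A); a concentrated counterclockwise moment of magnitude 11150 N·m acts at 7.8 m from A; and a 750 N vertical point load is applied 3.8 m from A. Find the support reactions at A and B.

Resultant of the distributed load: 391.6 × 5.4 = 2114.64 N at 5.8 m from A.
Taking moments about A: B_y·7.4 − 1400·3 − (391.6·5.4)·5.8 + 11150 − 750·3.8 = 0 → B_y = 8164.912/7.4 = 1103.37 ≈ 1103 N.
ΣF_y = 0: A_y + 1103.37 − 1400 − 391.6·5.4 − 750 = 0 → A_y = 3161 N.
ΣF_x = 0: no horizontal applied forces, so A_x = 0.

A_x = 0, A_y = 3161 N, B_y = 1103 N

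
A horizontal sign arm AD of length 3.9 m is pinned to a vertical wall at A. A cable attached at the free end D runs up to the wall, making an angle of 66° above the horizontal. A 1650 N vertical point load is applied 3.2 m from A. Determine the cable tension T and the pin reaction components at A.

T = 1482 N, A_x = 602.8 N, A_y = 296.2 N

ΣM about A: T·sin66°·3.9 − 1650·3.2 = 0 → T = 5280/(3.9·0.913545) = 1481.97 ≈ 1482 N.
ΣF_x = 0: A_x − T·cos66° = 0 → A_x = 1481.97 × 0.406737 = 602.8 N.
ΣF_y = 0: A_y + T·sin66° − 1650 = 0 → A_y = 1650 − 1481.97 × 0.913545 = 296.2 N.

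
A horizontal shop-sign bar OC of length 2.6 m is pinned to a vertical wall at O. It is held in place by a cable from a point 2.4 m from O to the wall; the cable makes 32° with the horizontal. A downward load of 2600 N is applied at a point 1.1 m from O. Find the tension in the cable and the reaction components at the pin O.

ΣM about O: T·sin32°·2.4 − 2600·1.1 = 0 → T = 2860/(2.4·0.529919) = 2248.77 ≈ 2249 N.
ΣF_x = 0: O_x − T·cos32° = 0 → O_x = 2248.77 × 0.848048 = 1907 N.
ΣF_y = 0: O_y + T·sin32° − 2600 = 0 → O_y = 2600 − 2248.77 × 0.529919 = 1408 N.

T = 2249 N, O_x = 1907 N, O_y = 1408 N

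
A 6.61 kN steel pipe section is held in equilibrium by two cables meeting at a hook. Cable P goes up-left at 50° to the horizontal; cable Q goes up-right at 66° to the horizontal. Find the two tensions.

T_P = 2.991 kN, T_Q = 4.727 kN

ΣF_x = 0: −T_P·cos50° + T_Q·cos66° = 0 → T_Q = 1.58035·T_P.
ΣF_y = 0: T_P·sin50° + T_Q·sin66° = 6.61.
Substitute: T_P·(0.766044 + 1.58035·0.913545) = 6.61 → T_P = 2.99127 ≈ 2.991 kN.
Then T_Q = 1.58035 × 2.99127 = 4.727 kN.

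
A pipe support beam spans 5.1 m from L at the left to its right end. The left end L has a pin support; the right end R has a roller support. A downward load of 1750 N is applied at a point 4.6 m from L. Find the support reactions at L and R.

Moments about L: R_y·5.1 − 1750·4.6 = 0 → R_y = 8050/5.1 = 1578.43 ≈ 1578 N.
ΣF_y = 0: L_y + 1578.43 − 1750 = 0 → L_y = 171.6 N.
ΣF_x = 0: no horizontal applied forces, so L_x = 0.

L_x = 0, L_y = 171.6 N, R_y = 1578 N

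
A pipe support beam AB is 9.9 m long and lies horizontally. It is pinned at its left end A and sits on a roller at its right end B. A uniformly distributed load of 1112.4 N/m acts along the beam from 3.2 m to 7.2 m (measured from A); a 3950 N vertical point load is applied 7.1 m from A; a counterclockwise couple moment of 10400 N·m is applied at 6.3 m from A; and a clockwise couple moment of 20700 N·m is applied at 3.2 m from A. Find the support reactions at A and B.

Resultant of the distributed load: 1112.4 × 4 = 4449.6 N at 5.2 m from A.
ΣM about A: B_y·9.9 − (1112.4·4)·5.2 − 3950·7.1 + 10400 − 20700 = 0 → B_y = 61482.92/9.9 = 6210.4 ≈ 6210 N.
ΣF_y = 0: A_y + 6210.4 − 1112.4·4 − 3950 = 0 → A_y = 2189 N.
ΣF_x = 0: no horizontal applied forces, so A_x = 0.

A_x = 0, A_y = 2189 N, B_y = 6210 N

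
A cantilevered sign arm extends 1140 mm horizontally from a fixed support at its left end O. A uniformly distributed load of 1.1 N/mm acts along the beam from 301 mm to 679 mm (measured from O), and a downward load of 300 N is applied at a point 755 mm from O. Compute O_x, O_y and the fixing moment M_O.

Resultant of the distributed load: 1.1 × 378 = 415.8 N at 490 mm from O.
ΣF_x = 0: O_x = 0.
ΣF_y = 0: O_y − 1.1·378 − 300 = 0 → O_y = 715.8 N.
ΣM about O: M_O − (1.1·378)·490 − 300·755 = 0 → M_O = 430200 N·mm.

O_x = 0, O_y = 715.8 N, M_O = 430200 N·mm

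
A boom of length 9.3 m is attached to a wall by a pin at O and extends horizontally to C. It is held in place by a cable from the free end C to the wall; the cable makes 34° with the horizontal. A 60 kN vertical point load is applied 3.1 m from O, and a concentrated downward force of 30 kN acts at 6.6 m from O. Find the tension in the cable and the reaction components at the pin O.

ΣM about O: T·sin34°·9.3 − 60·3.1 − 30·6.6 = 0 → T = 384/(9.3·0.559193) = 73.8391 ≈ 73.84 kN.
ΣF_x = 0: O_x − T·cos34° = 0 → O_x = 73.8391 × 0.829038 = 61.22 kN.
ΣF_y = 0: O_y + T·sin34° − 60 − 30 = 0 → O_y = 90 − 73.8391 × 0.559193 = 48.71 kN.

T = 73.84 kN, O_x = 61.22 kN, O_y = 48.71 kN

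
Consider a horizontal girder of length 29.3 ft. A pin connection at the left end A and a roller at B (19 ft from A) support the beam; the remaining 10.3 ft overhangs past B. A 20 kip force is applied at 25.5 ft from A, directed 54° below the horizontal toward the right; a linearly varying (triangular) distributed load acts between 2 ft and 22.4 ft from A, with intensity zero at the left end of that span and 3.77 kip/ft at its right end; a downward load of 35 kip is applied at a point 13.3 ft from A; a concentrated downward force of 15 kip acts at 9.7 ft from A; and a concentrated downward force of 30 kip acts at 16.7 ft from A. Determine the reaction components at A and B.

Resultant of the triangular load: ½ × 3.77 × 20.4 = 38.454 kip, acting at 15.6 ft from A (one-third of the span from the peak).
Taking moments about A: B_y·19 − 20·sin54°·25.5 − (½·3.77·20.4)·15.6 − 35·13.3 − 15·9.7 − 30·16.7 = 0 → B_y = 2124.48/19 = 111.815 ≈ 111.8 kip.
ΣF_y = 0: A_y + 111.815 − 20·sin54° − ½·3.77·20.4 − 35 − 15 − 30 = 0 → A_y = 22.82 kip.
ΣF_x = 0: A_x + 20·cos54° = 0 → A_x = -11.76 kip.

A_x = -11.76 kip, A_y = 22.82 kip, B_y = 111.8 kip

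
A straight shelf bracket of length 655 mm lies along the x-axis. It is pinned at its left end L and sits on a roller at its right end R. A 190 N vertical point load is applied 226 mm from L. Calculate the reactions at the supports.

L_x = 0, L_y = 124.4 N, R_y = 65.56 N

Taking moments about L: R_y·655 − 190·226 = 0 → R_y = 42940/655 = 65.5573 ≈ 65.56 N.
ΣF_y = 0: L_y + 65.5573 − 190 = 0 → L_y = 124.4 N.
ΣF_x = 0: no horizontal applied forces, so L_x = 0.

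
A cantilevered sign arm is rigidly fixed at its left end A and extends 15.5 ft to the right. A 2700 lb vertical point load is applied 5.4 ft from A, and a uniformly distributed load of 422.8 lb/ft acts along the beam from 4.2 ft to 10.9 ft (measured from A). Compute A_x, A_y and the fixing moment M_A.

A_x = 0, A_y = 5533 lb, M_A = 35970 lb·ft

Resultant of the distributed load: 422.8 × 6.7 = 2832.76 lb at 7.55 ft from A.
ΣF_x = 0: A_x = 0.
ΣF_y = 0: A_y − 2700 − 422.8·6.7 = 0 → A_y = 5533 lb.
ΣM about A: M_A − 2700·5.4 − (422.8·6.7)·7.55 = 0 → M_A = 35970 lb·ft.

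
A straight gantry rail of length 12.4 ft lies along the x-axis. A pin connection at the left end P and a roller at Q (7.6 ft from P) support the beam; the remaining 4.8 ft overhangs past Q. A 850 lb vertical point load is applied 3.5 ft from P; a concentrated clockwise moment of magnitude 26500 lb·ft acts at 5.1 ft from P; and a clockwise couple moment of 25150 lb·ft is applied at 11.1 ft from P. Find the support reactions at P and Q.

Taking moments about P: Q_y·7.6 − 850·3.5 − 26500 − 25150 = 0 → Q_y = 54625/7.6 = 7187.5 ≈ 7188 lb.
ΣF_y = 0: P_y + 7187.5 − 850 = 0 → P_y = -6338 lb.
ΣF_x = 0: no horizontal applied forces, so P_x = 0.

P_x = 0, P_y = -6338 lb, Q_y = 7188 lb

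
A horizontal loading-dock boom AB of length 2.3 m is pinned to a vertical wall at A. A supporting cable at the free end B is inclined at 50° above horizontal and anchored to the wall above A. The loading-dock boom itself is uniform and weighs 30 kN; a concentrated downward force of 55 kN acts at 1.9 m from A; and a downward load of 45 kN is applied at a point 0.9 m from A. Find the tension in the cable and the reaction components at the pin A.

T = 101.9 kN, A_x = 65.49 kN, A_y = 51.96 kN

ΣM about A: T·sin50°·2.3 − 30·1.15 − 55·1.9 − 45·0.9 = 0 → T = 179.5/(2.3·0.766044) = 101.879 ≈ 101.9 kN.
ΣF_x = 0: A_x − T·cos50° = 0 → A_x = 101.879 × 0.642788 = 65.49 kN.
ΣF_y = 0: A_y + T·sin50° − 30 − 55 − 45 = 0 → A_y = 130 − 101.879 × 0.766044 = 51.96 kN.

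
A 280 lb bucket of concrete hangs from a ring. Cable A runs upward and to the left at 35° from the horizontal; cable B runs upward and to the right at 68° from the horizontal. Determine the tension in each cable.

T_A = 107.6 lb, T_B = 235.4 lb

ΣF_x = 0: −T_A·cos35° + T_B·cos68° = 0 → T_B = 2.1867·T_A.
ΣF_y = 0: T_A·sin35° + T_B·sin68° = 280.
Substitute: T_A·(0.573576 + 2.1867·0.927184) = 280 → T_A = 107.649 ≈ 107.6 lb.
Then T_B = 2.1867 × 107.649 = 235.4 lb.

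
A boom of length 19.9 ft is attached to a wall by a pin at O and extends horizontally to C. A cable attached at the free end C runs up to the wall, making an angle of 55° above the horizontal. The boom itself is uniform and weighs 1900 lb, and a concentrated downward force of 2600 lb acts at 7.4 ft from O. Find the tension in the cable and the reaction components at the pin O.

ΣM about O: T·sin55°·19.9 − 1900·9.95 − 2600·7.4 = 0 → T = 38145/(19.9·0.819152) = 2340.02 ≈ 2340 lb.
ΣF_x = 0: O_x − T·cos55° = 0 → O_x = 2340.02 × 0.573576 = 1342 lb.
ΣF_y = 0: O_y + T·sin55° − 1900 − 2600 = 0 → O_y = 4500 − 2340.02 × 0.819152 = 2583 lb.

T = 2340 lb, O_x = 1342 lb, O_y = 2583 lb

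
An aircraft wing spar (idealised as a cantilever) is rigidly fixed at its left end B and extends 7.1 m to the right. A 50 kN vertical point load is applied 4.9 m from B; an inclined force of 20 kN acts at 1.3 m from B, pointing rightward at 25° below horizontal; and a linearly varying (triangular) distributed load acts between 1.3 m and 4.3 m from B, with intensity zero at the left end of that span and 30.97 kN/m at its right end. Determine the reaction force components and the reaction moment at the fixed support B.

B_x = -18.13 kN, B_y = 104.9 kN, M_B = 409.3 kN·m

Resultant of the triangular load: ½ × 30.97 × 3 = 46.455 kN, acting at 3.3 m from B (one-third of the span from the peak).
ΣF_x = 0: B_x + 20·cos25° = 0 → B_x = -18.13 kN.
ΣF_y = 0: B_y − 50 − 20·sin25° − ½·30.97·3 = 0 → B_y = 104.9 kN.
ΣM about B: M_B − 50·4.9 − 20·sin25°·1.3 − (½·30.97·3)·3.3 = 0 → M_B = 409.3 kN·m.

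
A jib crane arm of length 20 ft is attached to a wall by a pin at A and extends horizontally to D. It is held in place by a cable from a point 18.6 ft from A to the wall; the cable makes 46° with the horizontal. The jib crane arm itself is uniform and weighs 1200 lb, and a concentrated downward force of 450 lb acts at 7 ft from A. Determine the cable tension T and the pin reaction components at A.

ΣM about A: T·sin46°·18.6 − 1200·10 − 450·7 = 0 → T = 15150/(18.6·0.71934) = 1132.31 ≈ 1132 lb.
ΣF_x = 0: A_x − T·cos46° = 0 → A_x = 1132.31 × 0.694658 = 786.6 lb.
ΣF_y = 0: A_y + T·sin46° − 1200 − 450 = 0 → A_y = 1650 − 1132.31 × 0.71934 = 835.5 lb.

T = 1132 lb, A_x = 786.6 lb, A_y = 835.5 lb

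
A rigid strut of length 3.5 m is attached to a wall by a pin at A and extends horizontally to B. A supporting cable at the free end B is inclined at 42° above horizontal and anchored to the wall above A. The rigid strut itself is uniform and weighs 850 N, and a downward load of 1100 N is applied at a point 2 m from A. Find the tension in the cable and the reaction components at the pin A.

ΣM about A: T·sin42°·3.5 − 850·1.75 − 1100·2 = 0 → T = 3687.5/(3.5·0.669131) = 1574.54 ≈ 1575 N.
ΣF_x = 0: A_x − T·cos42° = 0 → A_x = 1574.54 × 0.743145 = 1170 N.
ΣF_y = 0: A_y + T·sin42° − 850 − 1100 = 0 → A_y = 1950 − 1574.54 × 0.669131 = 896.4 N.

T = 1575 N, A_x = 1170 N, A_y = 896.4 N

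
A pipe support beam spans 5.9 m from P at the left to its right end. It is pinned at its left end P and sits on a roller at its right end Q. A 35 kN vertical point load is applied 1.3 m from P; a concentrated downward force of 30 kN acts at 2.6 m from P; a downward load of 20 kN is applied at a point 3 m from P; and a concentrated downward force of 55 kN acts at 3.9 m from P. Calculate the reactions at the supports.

Taking moments about P: Q_y·5.9 − 35·1.3 − 30·2.6 − 20·3 − 55·3.9 = 0 → Q_y = 398/5.9 = 67.4576 ≈ 67.46 kN.
ΣF_y = 0: P_y + 67.4576 − 35 − 30 − 20 − 55 = 0 → P_y = 72.54 kN.
ΣF_x = 0: no horizontal applied forces, so P_x = 0.

P_x = 0, P_y = 72.54 kN, Q_y = 67.46 kN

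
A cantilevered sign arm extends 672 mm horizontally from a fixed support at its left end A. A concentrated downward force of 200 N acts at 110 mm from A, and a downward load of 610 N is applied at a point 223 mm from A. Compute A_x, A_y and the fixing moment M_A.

ΣF_x = 0: A_x = 0.
ΣF_y = 0: A_y − 200 − 610 = 0 → A_y = 810.0 N.
ΣM about A: M_A − 200·110 − 610·223 = 0 → M_A = 158000 N·mm.

A_x = 0, A_y = 810.0 N, M_A = 158000 N·mm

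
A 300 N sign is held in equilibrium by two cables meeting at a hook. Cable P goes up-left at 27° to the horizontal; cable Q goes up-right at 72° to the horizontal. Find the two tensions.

ΣF_x = 0: −T_P·cos27° + T_Q·cos72° = 0 → T_Q = 2.88336·T_P.
ΣF_y = 0: T_P·sin27° + T_Q·sin72° = 300.
Substitute: T_P·(0.45399 + 2.88336·0.951057) = 300 → T_P = 93.8606 ≈ 93.86 N.
Then T_Q = 2.88336 × 93.8606 = 270.6 N.

T_P = 93.86 N, T_Q = 270.6 N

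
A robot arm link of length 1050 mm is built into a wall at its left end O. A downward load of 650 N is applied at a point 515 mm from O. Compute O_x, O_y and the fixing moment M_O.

ΣF_x = 0: O_x = 0.
ΣF_y = 0: O_y − 650 = 0 → O_y = 650.0 N.
ΣM about O: M_O − 650·515 = 0 → M_O = 334800 N·mm.

O_x = 0, O_y = 650.0 N, M_O = 334800 N·mm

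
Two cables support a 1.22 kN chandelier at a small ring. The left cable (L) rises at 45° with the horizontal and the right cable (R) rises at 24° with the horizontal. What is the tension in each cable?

ΣF_x = 0: −T_L·cos45° + T_R·cos24° = 0 → T_R = 0.774025·T_L.
ΣF_y = 0: T_L·sin45° + T_R·sin24° = 1.22.
Substitute: T_L·(0.707107 + 0.774025·0.406737) = 1.22 → T_L = 1.19382 ≈ 1.194 kN.
Then T_R = 0.774025 × 1.19382 = 0.9240 kN.

T_L = 1.194 kN, T_R = 0.9240 kN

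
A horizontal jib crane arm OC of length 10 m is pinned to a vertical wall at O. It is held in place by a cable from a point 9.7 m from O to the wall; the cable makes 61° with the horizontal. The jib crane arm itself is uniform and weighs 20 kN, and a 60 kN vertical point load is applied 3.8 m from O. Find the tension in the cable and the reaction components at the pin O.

T = 38.66 kN, O_x = 18.74 kN, O_y = 46.19 kN

ΣM about O: T·sin61°·9.7 − 20·5 − 60·3.8 = 0 → T = 328/(9.7·0.87462) = 38.6619 ≈ 38.66 kN.
ΣF_x = 0: O_x − T·cos61° = 0 → O_x = 38.6619 × 0.48481 = 18.74 kN.
ΣF_y = 0: O_y + T·sin61° − 20 − 60 = 0 → O_y = 80 − 38.6619 × 0.87462 = 46.19 kN.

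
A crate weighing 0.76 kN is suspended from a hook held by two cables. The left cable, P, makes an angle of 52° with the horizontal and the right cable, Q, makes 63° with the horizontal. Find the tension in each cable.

T_P = 0.3807 kN, T_Q = 0.5163 kN

ΣF_x = 0: −T_P·cos52° + T_Q·cos63° = 0 → T_Q = 1.35611·T_P.
ΣF_y = 0: T_P·sin52° + T_Q·sin63° = 0.76.
Substitute: T_P·(0.788011 + 1.35611·0.891007) = 0.76 → T_P = 0.380702 ≈ 0.3807 kN.
Then T_Q = 1.35611 × 0.380702 = 0.5163 kN.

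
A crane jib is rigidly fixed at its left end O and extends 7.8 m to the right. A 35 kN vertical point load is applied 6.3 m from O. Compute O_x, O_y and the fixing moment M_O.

O_x = 0, O_y = 35.00 kN, M_O = 220.5 kN·m

ΣF_x = 0: O_x = 0.
ΣF_y = 0: O_y − 35 = 0 → O_y = 35.00 kN.
ΣM about O: M_O − 35·6.3 = 0 → M_O = 220.5 kN·m.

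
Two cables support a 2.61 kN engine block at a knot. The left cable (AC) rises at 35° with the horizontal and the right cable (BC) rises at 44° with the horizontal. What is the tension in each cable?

ΣF_x = 0: −T_AC·cos35° + T_BC·cos44° = 0 → T_BC = 1.13876·T_AC.
ΣF_y = 0: T_AC·sin35° + T_BC·sin44° = 2.61.
Substitute: T_AC·(0.573576 + 1.13876·0.694658) = 2.61 → T_AC = 1.91261 ≈ 1.913 kN.
Then T_BC = 1.13876 × 1.91261 = 2.178 kN.

T_AC = 1.913 kN, T_BC = 2.178 kN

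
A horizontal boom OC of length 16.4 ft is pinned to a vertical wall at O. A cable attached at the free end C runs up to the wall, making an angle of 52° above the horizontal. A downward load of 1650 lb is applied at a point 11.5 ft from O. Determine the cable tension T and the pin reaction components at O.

ΣM about O: T·sin52°·16.4 − 1650·11.5 = 0 → T = 18975/(16.4·0.788011) = 1468.27 ≈ 1468 lb.
ΣF_x = 0: O_x − T·cos52° = 0 → O_x = 1468.27 × 0.615661 = 904.0 lb.
ΣF_y = 0: O_y + T·sin52° − 1650 = 0 → O_y = 1650 − 1468.27 × 0.788011 = 493.0 lb.

T = 1468 lb, O_x = 904.0 lb, O_y = 493.0 lb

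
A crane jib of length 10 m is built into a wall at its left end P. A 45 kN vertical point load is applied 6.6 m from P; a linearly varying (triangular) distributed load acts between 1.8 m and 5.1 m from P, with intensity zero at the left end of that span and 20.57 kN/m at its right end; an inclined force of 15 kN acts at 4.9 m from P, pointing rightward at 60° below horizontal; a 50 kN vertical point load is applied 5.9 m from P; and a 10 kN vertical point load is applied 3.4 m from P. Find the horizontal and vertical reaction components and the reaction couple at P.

P_x = -7.500 kN, P_y = 151.9 kN, M_P = 825.4 kN·m

Resultant of the triangular load: ½ × 20.57 × 3.3 = 33.9405 kN, acting at 4 m from P (one-third of the span from the peak).
ΣF_x = 0: P_x + 15·cos60° = 0 → P_x = -7.500 kN.
ΣF_y = 0: P_y − 45 − ½·20.57·3.3 − 15·sin60° − 50 − 10 = 0 → P_y = 151.9 kN.
ΣM about P: M_P − 45·6.6 − (½·20.57·3.3)·4 − 15·sin60°·4.9 − 50·5.9 − 10·3.4 = 0 → M_P = 825.4 kN·m.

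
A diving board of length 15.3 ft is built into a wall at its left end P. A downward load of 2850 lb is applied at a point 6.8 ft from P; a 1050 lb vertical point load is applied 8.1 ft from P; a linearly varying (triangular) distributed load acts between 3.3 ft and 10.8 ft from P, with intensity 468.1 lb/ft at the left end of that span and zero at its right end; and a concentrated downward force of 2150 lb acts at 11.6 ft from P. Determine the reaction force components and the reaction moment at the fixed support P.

Resultant of the triangular load: ½ × 468.1 × 7.5 = 1755.375 lb, acting at 5.8 ft from P (one-third of the span from the peak).
ΣF_x = 0: P_x = 0.
ΣF_y = 0: P_y − 2850 − 1050 − ½·468.1·7.5 − 2150 = 0 → P_y = 7805 lb.
ΣM about P: M_P − 2850·6.8 − 1050·8.1 − (½·468.1·7.5)·5.8 − 2150·11.6 = 0 → M_P = 63010 lb·ft.

P_x = 0, P_y = 7805 lb, M_P = 63010 lb·ft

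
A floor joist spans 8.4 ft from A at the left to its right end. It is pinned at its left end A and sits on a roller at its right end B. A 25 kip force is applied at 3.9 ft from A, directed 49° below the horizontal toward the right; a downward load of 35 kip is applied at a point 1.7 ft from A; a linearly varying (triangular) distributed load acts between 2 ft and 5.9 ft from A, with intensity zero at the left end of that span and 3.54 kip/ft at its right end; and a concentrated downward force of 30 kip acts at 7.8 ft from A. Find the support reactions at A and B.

Resultant of the triangular load: ½ × 3.54 × 3.9 = 6.903 kip, acting at 4.6 ft from A (one-third of the span from the peak).
Taking moments about A: B_y·8.4 − 25·sin49°·3.9 − 35·1.7 − (½·3.54·3.9)·4.6 − 30·7.8 = 0 → B_y = 398.838/8.4 = 47.4807 ≈ 47.48 kip.
ΣF_y = 0: A_y + 47.4807 − 25·sin49° − 35 − ½·3.54·3.9 − 30 = 0 → A_y = 43.29 kip.
ΣF_x = 0: A_x + 25·cos49° = 0 → A_x = -16.40 kip.

A_x = -16.40 kip, A_y = 43.29 kip, B_y = 47.48 kip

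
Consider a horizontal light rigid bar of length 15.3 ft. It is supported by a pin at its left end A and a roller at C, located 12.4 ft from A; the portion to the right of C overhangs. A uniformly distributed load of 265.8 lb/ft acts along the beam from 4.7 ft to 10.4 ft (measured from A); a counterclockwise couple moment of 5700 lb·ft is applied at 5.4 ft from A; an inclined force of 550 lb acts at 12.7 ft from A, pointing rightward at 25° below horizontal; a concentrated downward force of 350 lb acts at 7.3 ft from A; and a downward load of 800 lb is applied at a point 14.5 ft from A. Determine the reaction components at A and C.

A_x = -498.5 lb, A_y = 1055 lb, C_y = 1842 lb

Resultant of the distributed load: 265.8 × 5.7 = 1515.06 lb at 7.55 ft from A.
ΣM about A: C_y·12.4 − (265.8·5.7)·7.55 + 5700 − 550·sin25°·12.7 − 350·7.3 − 800·14.5 = 0 → C_y = 22845.7/12.4 = 1842.4 ≈ 1842 lb.
ΣF_y = 0: A_y + 1842.4 − 265.8·5.7 − 550·sin25° − 350 − 800 = 0 → A_y = 1055 lb.
ΣF_x = 0: A_x + 550·cos25° = 0 → A_x = -498.5 lb.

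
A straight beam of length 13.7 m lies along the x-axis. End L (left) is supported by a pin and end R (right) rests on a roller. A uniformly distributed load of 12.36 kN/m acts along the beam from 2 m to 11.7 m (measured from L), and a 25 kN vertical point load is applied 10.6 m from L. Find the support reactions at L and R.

L_x = 0, L_y = 65.60 kN, R_y = 79.29 kN

Resultant of the distributed load: 12.36 × 9.7 = 119.892 kN at 6.85 m from L.
ΣM about L: R_y·13.7 − (12.36·9.7)·6.85 − 25·10.6 = 0 → R_y = 1086.2602/13.7 = 79.2891 ≈ 79.29 kN.
ΣF_y = 0: L_y + 79.2891 − 12.36·9.7 − 25 = 0 → L_y = 65.60 kN.
ΣF_x = 0: no horizontal applied forces, so L_x = 0.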